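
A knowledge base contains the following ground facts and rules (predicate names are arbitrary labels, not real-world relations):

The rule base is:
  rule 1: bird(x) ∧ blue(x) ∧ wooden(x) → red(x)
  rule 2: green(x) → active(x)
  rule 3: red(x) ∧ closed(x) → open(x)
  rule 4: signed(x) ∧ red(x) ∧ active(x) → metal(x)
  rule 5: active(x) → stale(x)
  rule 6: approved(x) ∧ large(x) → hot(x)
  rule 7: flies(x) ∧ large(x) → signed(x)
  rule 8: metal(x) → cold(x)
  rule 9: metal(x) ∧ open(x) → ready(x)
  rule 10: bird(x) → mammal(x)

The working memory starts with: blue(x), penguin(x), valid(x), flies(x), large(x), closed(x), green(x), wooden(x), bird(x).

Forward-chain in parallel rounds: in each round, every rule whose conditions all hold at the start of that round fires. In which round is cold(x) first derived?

Round 1 fires rule 1, rule 2, rule 7, rule 10, giving red(x), active(x), signed(x), mammal(x).
Round 2 fires rule 3, rule 4, rule 5, giving open(x), metal(x), stale(x).
Round 3 fires rule 8, rule 9, giving cold(x), ready(x).
cold(x) first appears in round 3.

3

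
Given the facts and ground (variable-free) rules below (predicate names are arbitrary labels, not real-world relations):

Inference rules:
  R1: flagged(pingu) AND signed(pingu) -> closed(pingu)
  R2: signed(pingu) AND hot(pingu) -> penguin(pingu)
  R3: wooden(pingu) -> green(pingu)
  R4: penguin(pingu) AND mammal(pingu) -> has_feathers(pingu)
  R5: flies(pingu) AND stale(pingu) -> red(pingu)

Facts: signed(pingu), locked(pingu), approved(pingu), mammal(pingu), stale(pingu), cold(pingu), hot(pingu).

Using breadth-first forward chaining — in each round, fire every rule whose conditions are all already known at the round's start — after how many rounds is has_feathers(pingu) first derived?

Round 1 fires R2, giving penguin(pingu).
Round 2 fires R4, giving has_feathers(pingu).
has_feathers(pingu) first appears in round 2.

2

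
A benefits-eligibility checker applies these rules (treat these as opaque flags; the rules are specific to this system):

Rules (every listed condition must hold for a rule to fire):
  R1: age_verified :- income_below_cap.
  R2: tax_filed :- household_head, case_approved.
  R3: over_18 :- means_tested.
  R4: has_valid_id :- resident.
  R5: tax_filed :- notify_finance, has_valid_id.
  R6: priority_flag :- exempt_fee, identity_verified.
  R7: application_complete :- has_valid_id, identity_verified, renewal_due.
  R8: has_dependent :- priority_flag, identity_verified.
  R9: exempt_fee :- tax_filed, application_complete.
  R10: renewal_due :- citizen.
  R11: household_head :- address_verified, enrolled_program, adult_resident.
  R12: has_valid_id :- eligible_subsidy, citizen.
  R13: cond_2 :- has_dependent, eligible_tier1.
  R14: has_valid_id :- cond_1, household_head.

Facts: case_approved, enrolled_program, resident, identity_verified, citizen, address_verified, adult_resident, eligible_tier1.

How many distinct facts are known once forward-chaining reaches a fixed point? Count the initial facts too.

Round 1 — R4, R10, R11, derive has_valid_id, renewal_due, household_head.
Round 2 — R2, R7, derive tax_filed, application_complete.
Round 3 — R9, derive exempt_fee.
Round 4 — R6, derive priority_flag.
Round 5 — R8, derive has_dependent.
Round 6 — R13, derive cond_2.
Closure: {address_verified, adult_resident, application_complete, case_approved, citizen, cond_2, eligible_tier1, enrolled_program, exempt_fee, has_dependent, has_valid_id, household_head, identity_verified, priority_flag, renewal_due, resident, tax_filed} — 17 facts.

17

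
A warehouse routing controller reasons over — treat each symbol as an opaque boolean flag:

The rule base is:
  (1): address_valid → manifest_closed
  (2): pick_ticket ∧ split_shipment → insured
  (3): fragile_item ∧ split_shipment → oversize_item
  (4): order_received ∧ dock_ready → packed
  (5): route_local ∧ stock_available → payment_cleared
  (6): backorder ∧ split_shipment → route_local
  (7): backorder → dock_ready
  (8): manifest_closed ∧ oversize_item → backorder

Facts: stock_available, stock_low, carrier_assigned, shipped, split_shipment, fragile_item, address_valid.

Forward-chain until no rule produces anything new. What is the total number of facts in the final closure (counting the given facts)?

Round 1 — (1), (3), derive manifest_closed, oversize_item.
Round 2 — (8), derive backorder.
Round 3 — (6), (7), derive route_local, dock_ready.
Round 4 — (5), derive payment_cleared.
Closure: {address_valid, backorder, carrier_assigned, dock_ready, fragile_item, manifest_closed, oversize_item, payment_cleared, route_local, shipped, split_shipment, stock_available, stock_low} — 13 facts.

13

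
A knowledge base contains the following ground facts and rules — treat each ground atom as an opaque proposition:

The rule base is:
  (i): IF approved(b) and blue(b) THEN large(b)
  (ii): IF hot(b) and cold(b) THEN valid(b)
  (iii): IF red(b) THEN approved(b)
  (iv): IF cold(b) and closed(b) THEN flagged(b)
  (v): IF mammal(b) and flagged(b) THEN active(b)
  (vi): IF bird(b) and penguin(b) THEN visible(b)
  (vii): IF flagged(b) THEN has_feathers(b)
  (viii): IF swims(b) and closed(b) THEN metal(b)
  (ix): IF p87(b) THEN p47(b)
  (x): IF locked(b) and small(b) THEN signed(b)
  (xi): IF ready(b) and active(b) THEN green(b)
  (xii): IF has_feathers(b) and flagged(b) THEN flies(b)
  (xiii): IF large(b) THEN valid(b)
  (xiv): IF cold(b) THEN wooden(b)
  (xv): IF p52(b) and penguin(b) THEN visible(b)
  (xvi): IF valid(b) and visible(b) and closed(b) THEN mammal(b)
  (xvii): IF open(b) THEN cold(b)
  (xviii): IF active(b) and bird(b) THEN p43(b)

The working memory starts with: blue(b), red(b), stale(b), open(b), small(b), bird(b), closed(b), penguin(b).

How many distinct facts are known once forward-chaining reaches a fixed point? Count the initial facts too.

Round 1: (iii) [IF red(b) THEN approved(b)]; (vi) [IF bird(b) and penguin(b) THEN visible(b)]; (xvii) [IF open(b) THEN cold(b)]. New: approved(b), visible(b), cold(b).
Round 2: (i) [IF approved(b) and blue(b) THEN large(b)]; (iv) [IF cold(b) and closed(b) THEN flagged(b)]; (xiv) [IF cold(b) THEN wooden(b)]. New: large(b), flagged(b), wooden(b).
Round 3: (vii) [IF flagged(b) THEN has_feathers(b)]; (xiii) [IF large(b) THEN valid(b)]. New: has_feathers(b), valid(b).
Round 4: (xii) [IF has_feathers(b) and flagged(b) THEN flies(b)]; (xvi) [IF valid(b) and visible(b) and closed(b) THEN mammal(b)]. New: flies(b), mammal(b).
Round 5: (v) [IF mammal(b) and flagged(b) THEN active(b)]. New: active(b).
Round 6: (xviii) [IF active(b) and bird(b) THEN p43(b)]. New: p43(b).
Closure: {active(b), approved(b), bird(b), blue(b), closed(b), cold(b), flagged(b), flies(b), has_feathers(b), large(b), mammal(b), open(b), p43(b), penguin(b), red(b), small(b), stale(b), valid(b), visible(b), wooden(b)} — 20 facts.

20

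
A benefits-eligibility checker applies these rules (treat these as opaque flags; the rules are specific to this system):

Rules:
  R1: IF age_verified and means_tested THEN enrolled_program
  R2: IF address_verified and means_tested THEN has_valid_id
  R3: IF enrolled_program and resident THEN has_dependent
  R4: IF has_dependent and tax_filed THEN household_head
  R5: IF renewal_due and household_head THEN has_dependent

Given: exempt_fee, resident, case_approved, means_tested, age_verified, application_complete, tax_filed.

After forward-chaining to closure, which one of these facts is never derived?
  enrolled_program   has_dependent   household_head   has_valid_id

has_valid_id

Round 1: R1 [IF age_verified and means_tested THEN enrolled_program]. New: enrolled_program.
Round 2: R3 [IF enrolled_program and resident THEN has_dependent]. New: has_dependent.
Round 3: R4 [IF has_dependent and tax_filed THEN household_head]. New: household_head.
Derived: has_dependent (round 2), enrolled_program (round 1), household_head (round 3). has_valid_id never appears in any round.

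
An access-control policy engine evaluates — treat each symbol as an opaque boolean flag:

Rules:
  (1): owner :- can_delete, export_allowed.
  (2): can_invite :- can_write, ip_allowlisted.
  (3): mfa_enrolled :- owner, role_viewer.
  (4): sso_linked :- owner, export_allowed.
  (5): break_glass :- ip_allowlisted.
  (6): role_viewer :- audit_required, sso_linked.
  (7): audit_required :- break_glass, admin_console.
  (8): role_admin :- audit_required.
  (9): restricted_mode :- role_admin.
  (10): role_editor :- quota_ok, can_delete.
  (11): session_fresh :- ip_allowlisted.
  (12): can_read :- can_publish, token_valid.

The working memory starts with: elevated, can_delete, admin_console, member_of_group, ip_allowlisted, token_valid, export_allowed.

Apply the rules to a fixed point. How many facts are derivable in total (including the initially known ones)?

16

Round 1: (1) [owner :- can_delete, export_allowed.]; (5) [break_glass :- ip_allowlisted.]; (11) [session_fresh :- ip_allowlisted.]. New: owner, break_glass, session_fresh.
Round 2: (4) [sso_linked :- owner, export_allowed.]; (7) [audit_required :- break_glass, admin_console.]. New: sso_linked, audit_required.
Round 3: (6) [role_viewer :- audit_required, sso_linked.]; (8) [role_admin :- audit_required.]. New: role_viewer, role_admin.
Round 4: (3) [mfa_enrolled :- owner, role_viewer.]; (9) [restricted_mode :- role_admin.]. New: mfa_enrolled, restricted_mode.
Closure: {admin_console, audit_required, break_glass, can_delete, elevated, export_allowed, ip_allowlisted, member_of_group, mfa_enrolled, owner, restricted_mode, role_admin, role_viewer, session_fresh, sso_linked, token_valid} — 16 facts.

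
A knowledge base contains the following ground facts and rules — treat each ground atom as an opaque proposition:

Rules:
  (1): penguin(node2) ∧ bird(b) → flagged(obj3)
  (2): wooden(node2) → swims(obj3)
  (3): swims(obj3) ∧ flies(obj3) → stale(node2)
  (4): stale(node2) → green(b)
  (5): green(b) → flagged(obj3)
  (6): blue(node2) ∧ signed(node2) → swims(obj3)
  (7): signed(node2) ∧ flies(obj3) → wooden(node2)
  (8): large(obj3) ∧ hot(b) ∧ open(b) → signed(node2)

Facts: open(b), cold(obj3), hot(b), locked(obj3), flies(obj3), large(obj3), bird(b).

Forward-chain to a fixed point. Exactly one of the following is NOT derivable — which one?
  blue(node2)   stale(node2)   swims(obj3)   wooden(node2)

blue(node2)

Round 1 — (8), derive signed(node2).
Round 2 — (7), derive wooden(node2).
Round 3 — (2), derive swims(obj3).
Round 4 — (3), derive stale(node2).
Round 5 — (4), derive green(b).
Round 6 — (5), derive flagged(obj3).
Derived: swims(obj3) (round 3), wooden(node2) (round 2), stale(node2) (round 4). blue(node2) never appears in any round.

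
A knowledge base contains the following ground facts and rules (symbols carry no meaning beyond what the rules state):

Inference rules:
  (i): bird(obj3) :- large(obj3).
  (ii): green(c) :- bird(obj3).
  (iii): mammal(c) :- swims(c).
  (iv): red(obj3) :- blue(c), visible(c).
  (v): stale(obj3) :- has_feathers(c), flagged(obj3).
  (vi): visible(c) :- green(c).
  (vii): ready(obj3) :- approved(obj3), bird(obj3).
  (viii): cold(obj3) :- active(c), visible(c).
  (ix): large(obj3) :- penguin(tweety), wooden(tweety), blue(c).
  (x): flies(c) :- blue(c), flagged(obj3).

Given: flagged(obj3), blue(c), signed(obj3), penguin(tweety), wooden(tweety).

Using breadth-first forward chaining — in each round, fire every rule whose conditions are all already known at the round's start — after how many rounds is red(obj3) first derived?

Round 1 fires (ix), (x), giving large(obj3), flies(c).
Round 2 fires (i), giving bird(obj3).
Round 3 fires (ii), giving green(c).
Round 4 fires (vi), giving visible(c).
Round 5 fires (iv), giving red(obj3).
red(obj3) first appears in round 5.

5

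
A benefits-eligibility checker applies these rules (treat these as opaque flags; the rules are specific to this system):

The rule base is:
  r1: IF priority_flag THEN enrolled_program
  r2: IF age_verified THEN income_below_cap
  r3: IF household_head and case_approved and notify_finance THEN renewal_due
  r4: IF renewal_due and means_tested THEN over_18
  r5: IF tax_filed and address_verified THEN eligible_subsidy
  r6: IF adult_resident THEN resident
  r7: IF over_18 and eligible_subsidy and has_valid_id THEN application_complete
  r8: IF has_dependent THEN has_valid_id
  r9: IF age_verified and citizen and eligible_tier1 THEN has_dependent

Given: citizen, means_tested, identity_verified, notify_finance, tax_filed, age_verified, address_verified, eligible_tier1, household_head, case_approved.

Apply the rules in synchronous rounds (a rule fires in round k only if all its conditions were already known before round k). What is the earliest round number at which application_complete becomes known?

Round 1: r2 [IF age_verified THEN income_below_cap]; r3 [IF household_head and case_approved and notify_finance THEN renewal_due]; r5 [IF tax_filed and address_verified THEN eligible_subsidy]; r9 [IF age_verified and citizen and eligible_tier1 THEN has_dependent]. New: income_below_cap, renewal_due, eligible_subsidy, has_dependent.
Round 2: r4 [IF renewal_due and means_tested THEN over_18]; r8 [IF has_dependent THEN has_valid_id]. New: over_18, has_valid_id.
Round 3: r7 [IF over_18 and eligible_subsidy and has_valid_id THEN application_complete]. New: application_complete.
application_complete first appears in round 3.

3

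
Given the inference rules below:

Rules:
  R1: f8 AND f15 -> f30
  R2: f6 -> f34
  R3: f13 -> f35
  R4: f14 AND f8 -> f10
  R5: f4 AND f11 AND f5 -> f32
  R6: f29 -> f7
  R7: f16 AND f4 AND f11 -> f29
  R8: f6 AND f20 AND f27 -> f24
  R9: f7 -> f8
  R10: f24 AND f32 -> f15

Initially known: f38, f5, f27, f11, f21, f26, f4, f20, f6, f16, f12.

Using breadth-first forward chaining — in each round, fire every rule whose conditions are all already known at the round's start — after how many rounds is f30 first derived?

4

Round 1: R2 [f6 -> f34]; R5 [f4 AND f11 AND f5 -> f32]; R7 [f16 AND f4 AND f11 -> f29]; R8 [f6 AND f20 AND f27 -> f24]. Adds f34, f32, f29, f24.
Round 2: R6 [f29 -> f7]; R10 [f24 AND f32 -> f15]. Adds f7, f15.
Round 3: R9 [f7 -> f8]. Adds f8.
Round 4: R1 [f8 AND f15 -> f30]. Adds f30.
f30 first appears in round 4.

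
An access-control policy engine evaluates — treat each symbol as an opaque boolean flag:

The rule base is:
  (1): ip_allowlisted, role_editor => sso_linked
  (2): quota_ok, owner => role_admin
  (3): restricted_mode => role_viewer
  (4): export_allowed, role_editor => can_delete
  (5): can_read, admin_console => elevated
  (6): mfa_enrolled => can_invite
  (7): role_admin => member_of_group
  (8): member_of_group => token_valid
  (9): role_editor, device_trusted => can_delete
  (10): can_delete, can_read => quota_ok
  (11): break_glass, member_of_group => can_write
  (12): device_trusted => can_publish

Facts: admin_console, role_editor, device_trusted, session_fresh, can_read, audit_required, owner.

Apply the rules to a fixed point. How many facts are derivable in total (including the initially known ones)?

Round 1 fires (5), (9), (12), giving elevated, can_delete, can_publish.
Round 2 fires (10), giving quota_ok.
Round 3 fires (2), giving role_admin.
Round 4 fires (7), giving member_of_group.
Round 5 fires (8), giving token_valid.
Closure: {admin_console, audit_required, can_delete, can_publish, can_read, device_trusted, elevated, member_of_group, owner, quota_ok, role_admin, role_editor, session_fresh, token_valid} — 14 facts.

14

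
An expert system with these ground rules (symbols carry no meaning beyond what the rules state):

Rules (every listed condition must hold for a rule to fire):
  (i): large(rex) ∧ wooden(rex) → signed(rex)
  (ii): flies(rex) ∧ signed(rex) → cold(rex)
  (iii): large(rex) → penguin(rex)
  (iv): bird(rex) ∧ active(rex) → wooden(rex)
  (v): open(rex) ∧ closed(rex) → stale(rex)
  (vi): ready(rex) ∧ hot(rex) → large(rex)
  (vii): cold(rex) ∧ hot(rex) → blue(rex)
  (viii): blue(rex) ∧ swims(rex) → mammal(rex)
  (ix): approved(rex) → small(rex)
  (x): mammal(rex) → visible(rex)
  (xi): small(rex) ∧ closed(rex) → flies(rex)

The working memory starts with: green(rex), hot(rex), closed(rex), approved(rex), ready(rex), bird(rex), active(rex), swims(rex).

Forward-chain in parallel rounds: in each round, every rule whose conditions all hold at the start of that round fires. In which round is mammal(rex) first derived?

Round 1: (iv) [bird(rex) ∧ active(rex) → wooden(rex)]; (vi) [ready(rex) ∧ hot(rex) → large(rex)]; (ix) [approved(rex) → small(rex)]. New: wooden(rex), large(rex), small(rex).
Round 2: (i) [large(rex) ∧ wooden(rex) → signed(rex)]; (iii) [large(rex) → penguin(rex)]; (xi) [small(rex) ∧ closed(rex) → flies(rex)]. New: signed(rex), penguin(rex), flies(rex).
Round 3: (ii) [flies(rex) ∧ signed(rex) → cold(rex)]. New: cold(rex).
Round 4: (vii) [cold(rex) ∧ hot(rex) → blue(rex)]. New: blue(rex).
Round 5: (viii) [blue(rex) ∧ swims(rex) → mammal(rex)]. New: mammal(rex).
mammal(rex) first appears in round 5.

5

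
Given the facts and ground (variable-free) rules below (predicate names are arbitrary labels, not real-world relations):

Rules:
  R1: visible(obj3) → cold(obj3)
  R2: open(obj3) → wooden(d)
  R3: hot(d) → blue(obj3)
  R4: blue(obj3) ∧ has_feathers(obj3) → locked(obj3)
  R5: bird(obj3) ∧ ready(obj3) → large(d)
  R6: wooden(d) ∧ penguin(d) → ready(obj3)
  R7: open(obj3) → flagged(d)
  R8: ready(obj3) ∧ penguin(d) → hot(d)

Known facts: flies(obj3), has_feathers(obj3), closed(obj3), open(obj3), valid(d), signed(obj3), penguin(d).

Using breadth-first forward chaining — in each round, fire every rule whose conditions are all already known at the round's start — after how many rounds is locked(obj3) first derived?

5

[1] R2 [open(obj3) → wooden(d)]; R7 [open(obj3) → flagged(d)]. ⇒ new: wooden(d), flagged(d).
[2] R6 [wooden(d) ∧ penguin(d) → ready(obj3)]. ⇒ new: ready(obj3).
[3] R8 [ready(obj3) ∧ penguin(d) → hot(d)]. ⇒ new: hot(d).
[4] R3 [hot(d) → blue(obj3)]. ⇒ new: blue(obj3).
[5] R4 [blue(obj3) ∧ has_feathers(obj3) → locked(obj3)]. ⇒ new: locked(obj3).
locked(obj3) first appears in round 5.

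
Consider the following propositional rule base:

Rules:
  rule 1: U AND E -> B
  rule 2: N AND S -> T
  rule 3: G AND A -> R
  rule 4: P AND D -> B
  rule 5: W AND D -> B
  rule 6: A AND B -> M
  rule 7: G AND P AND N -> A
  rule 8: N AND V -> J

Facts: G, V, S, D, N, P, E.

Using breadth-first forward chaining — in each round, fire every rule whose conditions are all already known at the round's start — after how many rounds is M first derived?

Round 1: rule 2 [N AND S -> T]; rule 4 [P AND D -> B]; rule 7 [G AND P AND N -> A]; rule 8 [N AND V -> J]. New: T, B, A, J.
Round 2: rule 3 [G AND A -> R]; rule 6 [A AND B -> M]. New: R, M.
M first appears in round 2.

2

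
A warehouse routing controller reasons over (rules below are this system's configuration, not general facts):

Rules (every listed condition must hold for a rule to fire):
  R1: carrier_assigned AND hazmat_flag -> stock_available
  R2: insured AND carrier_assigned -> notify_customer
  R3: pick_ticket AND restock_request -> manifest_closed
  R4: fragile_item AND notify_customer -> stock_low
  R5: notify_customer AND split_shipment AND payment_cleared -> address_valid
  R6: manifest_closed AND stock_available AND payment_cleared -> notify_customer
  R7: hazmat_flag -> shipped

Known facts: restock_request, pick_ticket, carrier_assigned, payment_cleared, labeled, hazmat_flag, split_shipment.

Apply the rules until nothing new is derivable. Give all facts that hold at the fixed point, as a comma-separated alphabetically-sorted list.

[1] R1 [carrier_assigned AND hazmat_flag -> stock_available]; R3 [pick_ticket AND restock_request -> manifest_closed]; R7 [hazmat_flag -> shipped]. ⇒ new: stock_available, manifest_closed, shipped.
[2] R6 [manifest_closed AND stock_available AND payment_cleared -> notify_customer]. ⇒ new: notify_customer.
[3] R5 [notify_customer AND split_shipment AND payment_cleared -> address_valid]. ⇒ new: address_valid.

address_valid, carrier_assigned, hazmat_flag, labeled, manifest_closed, notify_customer, payment_cleared, pick_ticket, restock_request, shipped, split_shipment, stock_available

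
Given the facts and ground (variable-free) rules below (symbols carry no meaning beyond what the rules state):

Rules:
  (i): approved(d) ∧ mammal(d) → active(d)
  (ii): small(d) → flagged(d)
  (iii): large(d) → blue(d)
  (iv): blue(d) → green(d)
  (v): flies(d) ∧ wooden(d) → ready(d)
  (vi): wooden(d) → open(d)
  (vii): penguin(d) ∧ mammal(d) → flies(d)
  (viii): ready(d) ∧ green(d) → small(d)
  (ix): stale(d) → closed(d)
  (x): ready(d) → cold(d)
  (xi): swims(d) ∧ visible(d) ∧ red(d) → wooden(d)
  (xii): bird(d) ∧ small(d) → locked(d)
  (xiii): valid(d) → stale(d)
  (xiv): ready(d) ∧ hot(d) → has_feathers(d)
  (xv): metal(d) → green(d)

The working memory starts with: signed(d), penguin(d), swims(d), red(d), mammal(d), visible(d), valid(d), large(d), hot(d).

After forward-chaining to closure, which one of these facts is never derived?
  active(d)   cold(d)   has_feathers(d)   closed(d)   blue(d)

active(d)

[1] (iii) [large(d) → blue(d)]; (vii) [penguin(d) ∧ mammal(d) → flies(d)]; (xi) [swims(d) ∧ visible(d) ∧ red(d) → wooden(d)]; (xiii) [valid(d) → stale(d)]. ⇒ new: blue(d), flies(d), wooden(d), stale(d).
[2] (iv) [blue(d) → green(d)]; (v) [flies(d) ∧ wooden(d) → ready(d)]; (vi) [wooden(d) → open(d)]; (ix) [stale(d) → closed(d)]. ⇒ new: green(d), ready(d), open(d), closed(d).
[3] (viii) [ready(d) ∧ green(d) → small(d)]; (x) [ready(d) → cold(d)]; (xiv) [ready(d) ∧ hot(d) → has_feathers(d)]. ⇒ new: small(d), cold(d), has_feathers(d).
[4] (ii) [small(d) → flagged(d)]. ⇒ new: flagged(d).
Derived: has_feathers(d) (round 3), closed(d) (round 2), blue(d) (round 1), cold(d) (round 3). active(d) never appears in any round.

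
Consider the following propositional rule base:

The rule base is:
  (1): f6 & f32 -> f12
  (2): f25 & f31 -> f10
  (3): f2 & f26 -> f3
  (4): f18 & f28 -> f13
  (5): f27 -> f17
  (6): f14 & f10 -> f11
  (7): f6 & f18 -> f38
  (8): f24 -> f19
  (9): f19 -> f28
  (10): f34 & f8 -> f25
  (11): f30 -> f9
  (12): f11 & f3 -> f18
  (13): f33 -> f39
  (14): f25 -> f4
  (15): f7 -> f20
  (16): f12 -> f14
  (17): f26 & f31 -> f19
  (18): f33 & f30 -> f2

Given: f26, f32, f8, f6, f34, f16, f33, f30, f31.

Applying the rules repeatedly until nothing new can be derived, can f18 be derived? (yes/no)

yes

Round 1: (1) [f6 & f32 -> f12]; (10) [f34 & f8 -> f25]; (11) [f30 -> f9]; (13) [f33 -> f39]; (17) [f26 & f31 -> f19]; (18) [f33 & f30 -> f2]. Adds f12, f25, f9, f39, f19, f2.
Round 2: (2) [f25 & f31 -> f10]; (3) [f2 & f26 -> f3]; (9) [f19 -> f28]; (14) [f25 -> f4]; (16) [f12 -> f14]. Adds f10, f3, f28, f4, f14.
Round 3: (6) [f14 & f10 -> f11]. Adds f11.
Round 4: (12) [f11 & f3 -> f18]. Adds f18.
Round 5: (4) [f18 & f28 -> f13]; (7) [f6 & f18 -> f38]. Adds f13, f38.
f18 appears in round 4, so it is derivable.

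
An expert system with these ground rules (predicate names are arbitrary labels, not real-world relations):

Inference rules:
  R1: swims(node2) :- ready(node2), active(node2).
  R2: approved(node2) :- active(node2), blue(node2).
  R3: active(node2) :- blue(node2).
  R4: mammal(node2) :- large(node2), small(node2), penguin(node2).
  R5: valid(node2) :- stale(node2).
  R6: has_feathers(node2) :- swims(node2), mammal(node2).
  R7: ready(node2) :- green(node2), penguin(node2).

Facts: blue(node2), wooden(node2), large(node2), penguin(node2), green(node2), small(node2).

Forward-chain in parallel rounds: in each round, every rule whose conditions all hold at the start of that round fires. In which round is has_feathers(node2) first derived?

Round 1 — R3, R4, R7, derive active(node2), mammal(node2), ready(node2).
Round 2 — R1, R2, derive swims(node2), approved(node2).
Round 3 — R6, derive has_feathers(node2).
has_feathers(node2) first appears in round 3.

3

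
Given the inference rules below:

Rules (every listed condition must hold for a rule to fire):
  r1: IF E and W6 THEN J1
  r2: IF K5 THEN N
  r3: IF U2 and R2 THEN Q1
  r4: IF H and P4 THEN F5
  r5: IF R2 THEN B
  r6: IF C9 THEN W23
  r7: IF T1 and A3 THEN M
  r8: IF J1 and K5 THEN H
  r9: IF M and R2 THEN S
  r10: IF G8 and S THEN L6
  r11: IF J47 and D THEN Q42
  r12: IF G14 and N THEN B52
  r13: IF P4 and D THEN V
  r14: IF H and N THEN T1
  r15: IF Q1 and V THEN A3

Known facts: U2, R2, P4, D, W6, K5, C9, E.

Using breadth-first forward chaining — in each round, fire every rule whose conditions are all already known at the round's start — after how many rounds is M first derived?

4

Round 1 fires r1, r2, r3, r5, r6, r13, giving J1, N, Q1, B, W23, V.
Round 2 fires r8, r15, giving H, A3.
Round 3 fires r4, r14, giving F5, T1.
Round 4 fires r7, giving M.
M first appears in round 4.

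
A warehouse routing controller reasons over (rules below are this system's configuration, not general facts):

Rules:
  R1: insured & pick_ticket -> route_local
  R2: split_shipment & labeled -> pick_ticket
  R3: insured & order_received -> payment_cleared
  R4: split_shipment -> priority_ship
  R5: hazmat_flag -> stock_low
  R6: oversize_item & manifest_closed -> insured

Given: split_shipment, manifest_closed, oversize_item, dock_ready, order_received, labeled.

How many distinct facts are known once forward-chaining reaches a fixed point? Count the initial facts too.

11

Round 1 — R2, R4, R6, derive pick_ticket, priority_ship, insured.
Round 2 — R1, R3, derive route_local, payment_cleared.
Closure: {dock_ready, insured, labeled, manifest_closed, order_received, oversize_item, payment_cleared, pick_ticket, priority_ship, route_local, split_shipment} — 11 facts.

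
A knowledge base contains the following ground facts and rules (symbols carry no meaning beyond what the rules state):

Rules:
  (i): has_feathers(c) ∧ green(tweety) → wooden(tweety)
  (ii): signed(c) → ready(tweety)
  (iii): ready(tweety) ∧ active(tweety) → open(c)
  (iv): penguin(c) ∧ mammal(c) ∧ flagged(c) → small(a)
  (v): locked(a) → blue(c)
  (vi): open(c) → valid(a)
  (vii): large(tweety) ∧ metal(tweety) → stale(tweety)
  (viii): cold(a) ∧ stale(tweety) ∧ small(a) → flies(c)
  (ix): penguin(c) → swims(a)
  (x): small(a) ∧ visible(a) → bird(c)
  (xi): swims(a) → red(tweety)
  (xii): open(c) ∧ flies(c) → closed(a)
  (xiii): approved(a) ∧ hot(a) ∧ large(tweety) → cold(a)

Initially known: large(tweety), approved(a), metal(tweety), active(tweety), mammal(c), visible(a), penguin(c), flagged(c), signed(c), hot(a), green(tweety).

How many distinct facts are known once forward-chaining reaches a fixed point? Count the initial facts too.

Round 1: (ii) [signed(c) → ready(tweety)]; (iv) [penguin(c) ∧ mammal(c) ∧ flagged(c) → small(a)]; (vii) [large(tweety) ∧ metal(tweety) → stale(tweety)]; (ix) [penguin(c) → swims(a)]; (xiii) [approved(a) ∧ hot(a) ∧ large(tweety) → cold(a)]. Adds ready(tweety), small(a), stale(tweety), swims(a), cold(a).
Round 2: (iii) [ready(tweety) ∧ active(tweety) → open(c)]; (viii) [cold(a) ∧ stale(tweety) ∧ small(a) → flies(c)]; (x) [small(a) ∧ visible(a) → bird(c)]; (xi) [swims(a) → red(tweety)]. Adds open(c), flies(c), bird(c), red(tweety).
Round 3: (vi) [open(c) → valid(a)]; (xii) [open(c) ∧ flies(c) → closed(a)]. Adds valid(a), closed(a).
Closure: {active(tweety), approved(a), bird(c), closed(a), cold(a), flagged(c), flies(c), green(tweety), hot(a), large(tweety), mammal(c), metal(tweety), open(c), penguin(c), ready(tweety), red(tweety), signed(c), small(a), stale(tweety), swims(a), valid(a), visible(a)} — 22 facts.

22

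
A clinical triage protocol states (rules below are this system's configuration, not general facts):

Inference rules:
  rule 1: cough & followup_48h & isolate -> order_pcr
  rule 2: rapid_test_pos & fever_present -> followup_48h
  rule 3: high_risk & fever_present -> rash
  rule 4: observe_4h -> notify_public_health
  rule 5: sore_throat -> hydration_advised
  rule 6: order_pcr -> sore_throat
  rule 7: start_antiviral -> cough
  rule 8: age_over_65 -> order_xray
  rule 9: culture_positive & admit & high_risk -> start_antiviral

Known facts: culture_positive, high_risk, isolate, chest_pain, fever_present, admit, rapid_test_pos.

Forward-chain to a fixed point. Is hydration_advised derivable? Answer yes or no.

yes

Round 1: rule 2 [rapid_test_pos & fever_present -> followup_48h]; rule 3 [high_risk & fever_present -> rash]; rule 9 [culture_positive & admit & high_risk -> start_antiviral]. New: followup_48h, rash, start_antiviral.
Round 2: rule 7 [start_antiviral -> cough]. New: cough.
Round 3: rule 1 [cough & followup_48h & isolate -> order_pcr]. New: order_pcr.
Round 4: rule 6 [order_pcr -> sore_throat]. New: sore_throat.
Round 5: rule 5 [sore_throat -> hydration_advised]. New: hydration_advised.
hydration_advised appears in round 5, so it is derivable.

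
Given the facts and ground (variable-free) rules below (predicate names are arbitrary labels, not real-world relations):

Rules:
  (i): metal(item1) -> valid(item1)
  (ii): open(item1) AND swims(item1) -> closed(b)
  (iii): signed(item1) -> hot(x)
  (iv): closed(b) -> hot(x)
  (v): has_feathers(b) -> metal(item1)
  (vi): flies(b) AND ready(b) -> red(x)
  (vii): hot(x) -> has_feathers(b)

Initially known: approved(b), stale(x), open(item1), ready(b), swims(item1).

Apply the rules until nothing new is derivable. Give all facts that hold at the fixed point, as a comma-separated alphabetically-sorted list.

approved(b), closed(b), has_feathers(b), hot(x), metal(item1), open(item1), ready(b), stale(x), swims(item1), valid(item1)

[1] (ii) [open(item1) AND swims(item1) -> closed(b)]. ⇒ new: closed(b).
[2] (iv) [closed(b) -> hot(x)]. ⇒ new: hot(x).
[3] (vii) [hot(x) -> has_feathers(b)]. ⇒ new: has_feathers(b).
[4] (v) [has_feathers(b) -> metal(item1)]. ⇒ new: metal(item1).
[5] (i) [metal(item1) -> valid(item1)]. ⇒ new: valid(item1).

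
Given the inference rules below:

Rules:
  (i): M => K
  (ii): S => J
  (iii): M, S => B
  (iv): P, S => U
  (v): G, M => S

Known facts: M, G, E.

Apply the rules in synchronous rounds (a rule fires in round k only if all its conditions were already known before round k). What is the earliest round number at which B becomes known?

2

Round 1 fires (i), (v), giving K, S.
Round 2 fires (ii), (iii), giving J, B.
B first appears in round 2.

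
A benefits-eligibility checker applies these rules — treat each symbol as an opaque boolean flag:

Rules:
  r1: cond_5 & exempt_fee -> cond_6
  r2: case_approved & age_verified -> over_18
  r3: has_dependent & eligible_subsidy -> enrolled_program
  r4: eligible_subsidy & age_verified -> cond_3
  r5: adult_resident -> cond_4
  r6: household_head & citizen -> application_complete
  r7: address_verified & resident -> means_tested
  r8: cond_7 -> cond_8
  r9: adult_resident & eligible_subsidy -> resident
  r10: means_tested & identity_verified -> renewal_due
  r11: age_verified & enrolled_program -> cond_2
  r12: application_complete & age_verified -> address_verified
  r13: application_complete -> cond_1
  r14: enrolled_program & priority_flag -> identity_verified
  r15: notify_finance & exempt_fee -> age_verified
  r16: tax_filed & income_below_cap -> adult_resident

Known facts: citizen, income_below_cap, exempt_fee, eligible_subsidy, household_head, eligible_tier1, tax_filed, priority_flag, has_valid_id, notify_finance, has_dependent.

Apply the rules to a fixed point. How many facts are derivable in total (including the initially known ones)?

Round 1 — r3, r6, r15, r16, derive enrolled_program, application_complete, age_verified, adult_resident.
Round 2 — r4, r5, r9, r11, r12, r13, r14, derive cond_3, cond_4, resident, cond_2, address_verified, cond_1, identity_verified.
Round 3 — r7, derive means_tested.
Round 4 — r10, derive renewal_due.
Closure: {address_verified, adult_resident, age_verified, application_complete, citizen, cond_1, cond_2, cond_3, cond_4, eligible_subsidy, eligible_tier1, enrolled_program, exempt_fee, has_dependent, has_valid_id, household_head, identity_verified, income_below_cap, means_tested, notify_finance, priority_flag, renewal_due, resident, tax_filed} — 24 facts.

24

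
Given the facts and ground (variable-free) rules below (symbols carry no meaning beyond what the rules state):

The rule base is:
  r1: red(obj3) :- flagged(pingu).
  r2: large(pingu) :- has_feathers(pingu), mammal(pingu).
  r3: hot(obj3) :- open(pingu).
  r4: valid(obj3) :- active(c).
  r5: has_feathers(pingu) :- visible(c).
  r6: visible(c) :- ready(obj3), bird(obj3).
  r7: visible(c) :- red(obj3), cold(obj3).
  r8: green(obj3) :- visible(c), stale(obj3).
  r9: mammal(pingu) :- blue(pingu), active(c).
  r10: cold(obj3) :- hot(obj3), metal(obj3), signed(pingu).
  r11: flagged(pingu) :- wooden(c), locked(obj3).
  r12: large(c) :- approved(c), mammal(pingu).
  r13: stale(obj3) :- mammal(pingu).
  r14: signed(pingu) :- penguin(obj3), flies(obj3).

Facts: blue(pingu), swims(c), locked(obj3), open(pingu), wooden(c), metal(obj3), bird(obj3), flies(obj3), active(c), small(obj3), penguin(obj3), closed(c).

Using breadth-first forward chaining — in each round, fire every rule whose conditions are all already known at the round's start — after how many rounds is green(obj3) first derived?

4

Round 1: r3 [hot(obj3) :- open(pingu).]; r4 [valid(obj3) :- active(c).]; r9 [mammal(pingu) :- blue(pingu), active(c).]; r11 [flagged(pingu) :- wooden(c), locked(obj3).]; r14 [signed(pingu) :- penguin(obj3), flies(obj3).]. New: hot(obj3), valid(obj3), mammal(pingu), flagged(pingu), signed(pingu).
Round 2: r1 [red(obj3) :- flagged(pingu).]; r10 [cold(obj3) :- hot(obj3), metal(obj3), signed(pingu).]; r13 [stale(obj3) :- mammal(pingu).]. New: red(obj3), cold(obj3), stale(obj3).
Round 3: r7 [visible(c) :- red(obj3), cold(obj3).]. New: visible(c).
Round 4: r5 [has_feathers(pingu) :- visible(c).]; r8 [green(obj3) :- visible(c), stale(obj3).]. New: has_feathers(pingu), green(obj3).
green(obj3) first appears in round 4.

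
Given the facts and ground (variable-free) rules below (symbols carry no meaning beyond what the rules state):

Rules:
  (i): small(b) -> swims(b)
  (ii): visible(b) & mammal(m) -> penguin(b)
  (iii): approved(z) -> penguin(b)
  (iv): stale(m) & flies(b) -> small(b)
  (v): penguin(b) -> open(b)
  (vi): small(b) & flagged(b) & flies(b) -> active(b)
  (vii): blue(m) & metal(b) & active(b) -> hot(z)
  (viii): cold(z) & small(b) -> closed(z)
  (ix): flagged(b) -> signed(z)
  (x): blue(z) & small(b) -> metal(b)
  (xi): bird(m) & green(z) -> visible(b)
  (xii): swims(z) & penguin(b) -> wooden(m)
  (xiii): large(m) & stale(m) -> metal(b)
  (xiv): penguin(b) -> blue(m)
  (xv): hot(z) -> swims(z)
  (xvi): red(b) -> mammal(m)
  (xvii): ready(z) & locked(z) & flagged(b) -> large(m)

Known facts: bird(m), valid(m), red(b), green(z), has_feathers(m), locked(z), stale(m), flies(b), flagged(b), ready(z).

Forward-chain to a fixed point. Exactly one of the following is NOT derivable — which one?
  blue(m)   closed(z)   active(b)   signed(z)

[1] (iv) [stale(m) & flies(b) -> small(b)]; (ix) [flagged(b) -> signed(z)]; (xi) [bird(m) & green(z) -> visible(b)]; (xvi) [red(b) -> mammal(m)]; (xvii) [ready(z) & locked(z) & flagged(b) -> large(m)]. ⇒ new: small(b), signed(z), visible(b), mammal(m), large(m).
[2] (i) [small(b) -> swims(b)]; (ii) [visible(b) & mammal(m) -> penguin(b)]; (vi) [small(b) & flagged(b) & flies(b) -> active(b)]; (xiii) [large(m) & stale(m) -> metal(b)]. ⇒ new: swims(b), penguin(b), active(b), metal(b).
[3] (v) [penguin(b) -> open(b)]; (xiv) [penguin(b) -> blue(m)]. ⇒ new: open(b), blue(m).
[4] (vii) [blue(m) & metal(b) & active(b) -> hot(z)]. ⇒ new: hot(z).
[5] (xv) [hot(z) -> swims(z)]. ⇒ new: swims(z).
[6] (xii) [swims(z) & penguin(b) -> wooden(m)]. ⇒ new: wooden(m).
Derived: blue(m) (round 3), signed(z) (round 1), active(b) (round 2). closed(z) never appears in any round.

closed(z)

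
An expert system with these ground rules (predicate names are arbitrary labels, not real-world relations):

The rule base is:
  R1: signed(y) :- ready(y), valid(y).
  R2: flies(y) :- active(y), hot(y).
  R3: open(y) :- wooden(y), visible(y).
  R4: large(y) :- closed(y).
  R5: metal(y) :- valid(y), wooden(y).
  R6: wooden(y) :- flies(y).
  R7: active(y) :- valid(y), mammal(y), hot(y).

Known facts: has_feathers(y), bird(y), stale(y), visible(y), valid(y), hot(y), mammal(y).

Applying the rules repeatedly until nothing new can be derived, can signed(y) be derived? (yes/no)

no

Round 1 fires R7, giving active(y).
Round 2 fires R2, giving flies(y).
Round 3 fires R6, giving wooden(y).
Round 4 fires R3, R5, giving open(y), metal(y).
Fixed point reached. signed(y) is concluded only by R1; R1 needs ready(y) (never derived).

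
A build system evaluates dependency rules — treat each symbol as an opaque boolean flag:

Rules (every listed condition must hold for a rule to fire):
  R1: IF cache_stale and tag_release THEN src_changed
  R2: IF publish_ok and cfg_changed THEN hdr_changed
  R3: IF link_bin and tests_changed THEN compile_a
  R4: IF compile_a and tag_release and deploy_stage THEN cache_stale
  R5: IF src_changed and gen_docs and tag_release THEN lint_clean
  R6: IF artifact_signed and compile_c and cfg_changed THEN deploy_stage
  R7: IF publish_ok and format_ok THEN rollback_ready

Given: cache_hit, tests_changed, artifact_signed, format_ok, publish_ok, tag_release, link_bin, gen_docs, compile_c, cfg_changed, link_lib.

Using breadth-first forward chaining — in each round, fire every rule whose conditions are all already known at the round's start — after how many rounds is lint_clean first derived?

4

Round 1: R2 [IF publish_ok and cfg_changed THEN hdr_changed]; R3 [IF link_bin and tests_changed THEN compile_a]; R6 [IF artifact_signed and compile_c and cfg_changed THEN deploy_stage]; R7 [IF publish_ok and format_ok THEN rollback_ready]. Adds hdr_changed, compile_a, deploy_stage, rollback_ready.
Round 2: R4 [IF compile_a and tag_release and deploy_stage THEN cache_stale]. Adds cache_stale.
Round 3: R1 [IF cache_stale and tag_release THEN src_changed]. Adds src_changed.
Round 4: R5 [IF src_changed and gen_docs and tag_release THEN lint_clean]. Adds lint_clean.
lint_clean first appears in round 4.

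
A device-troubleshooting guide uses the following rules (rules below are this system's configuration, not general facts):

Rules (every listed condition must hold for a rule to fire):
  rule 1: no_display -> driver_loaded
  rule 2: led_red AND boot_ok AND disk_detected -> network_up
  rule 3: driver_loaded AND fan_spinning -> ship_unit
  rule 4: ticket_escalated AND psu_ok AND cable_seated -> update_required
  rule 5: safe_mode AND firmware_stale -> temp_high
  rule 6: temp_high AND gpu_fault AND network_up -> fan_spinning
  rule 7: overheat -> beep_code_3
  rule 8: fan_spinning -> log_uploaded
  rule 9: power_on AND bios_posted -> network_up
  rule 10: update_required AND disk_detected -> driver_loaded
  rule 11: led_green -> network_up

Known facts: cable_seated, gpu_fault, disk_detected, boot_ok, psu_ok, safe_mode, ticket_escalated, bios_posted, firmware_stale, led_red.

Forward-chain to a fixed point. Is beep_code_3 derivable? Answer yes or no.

no

Round 1: rule 2 [led_red AND boot_ok AND disk_detected -> network_up]; rule 4 [ticket_escalated AND psu_ok AND cable_seated -> update_required]; rule 5 [safe_mode AND firmware_stale -> temp_high]. New: network_up, update_required, temp_high.
Round 2: rule 6 [temp_high AND gpu_fault AND network_up -> fan_spinning]; rule 10 [update_required AND disk_detected -> driver_loaded]. New: fan_spinning, driver_loaded.
Round 3: rule 3 [driver_loaded AND fan_spinning -> ship_unit]; rule 8 [fan_spinning -> log_uploaded]. New: ship_unit, log_uploaded.
Fixed point reached. beep_code_3 is concluded only by rule 7; rule 7 needs overheat (never derived).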